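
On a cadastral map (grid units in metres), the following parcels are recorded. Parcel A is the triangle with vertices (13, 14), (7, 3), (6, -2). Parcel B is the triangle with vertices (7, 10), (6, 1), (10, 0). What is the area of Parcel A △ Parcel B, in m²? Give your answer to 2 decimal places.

|Parcel A| = 9.5, |Parcel B| = 18.5, |Parcel A∩Parcel B| = 4.0948.
|Parcel A △ Parcel B| = |Parcel A| + |Parcel B| − 2·|Parcel A∩Parcel B| = 9.5 + 18.5 − 8.1896 = 19.81.

19.81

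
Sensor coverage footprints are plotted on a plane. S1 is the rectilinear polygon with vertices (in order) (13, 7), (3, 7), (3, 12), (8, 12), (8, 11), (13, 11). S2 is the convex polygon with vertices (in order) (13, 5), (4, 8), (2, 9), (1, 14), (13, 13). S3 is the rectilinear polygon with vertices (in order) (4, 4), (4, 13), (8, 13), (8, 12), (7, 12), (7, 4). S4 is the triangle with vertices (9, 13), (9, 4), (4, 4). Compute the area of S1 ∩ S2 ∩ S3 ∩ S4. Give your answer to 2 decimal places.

1.35

The intersection is the polygon with vertices (7,7), (5.875,7.375), (7,9.4).
By the shoelace formula its area is 1.35.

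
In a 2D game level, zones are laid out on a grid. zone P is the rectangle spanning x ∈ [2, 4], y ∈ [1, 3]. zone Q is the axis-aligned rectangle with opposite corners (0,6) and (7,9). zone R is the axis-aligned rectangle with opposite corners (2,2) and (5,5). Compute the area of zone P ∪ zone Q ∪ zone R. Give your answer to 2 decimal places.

32.00

By inclusion–exclusion:
Individual areas: |zone P| = 4, |zone Q| = 21, |zone R| = 9.
|zone P∩zone Q| = 0 (no overlap).
|zone P∩zone R|: x∈[2,4], y∈[2,3] → 2·1 = 2.
|zone Q∩zone R| = 0 (no overlap).
|zone P∩zone Q∩zone R| = 0.
|zone P ∪ zone Q ∪ zone R| = 34 − 2 + 0 = 32.00.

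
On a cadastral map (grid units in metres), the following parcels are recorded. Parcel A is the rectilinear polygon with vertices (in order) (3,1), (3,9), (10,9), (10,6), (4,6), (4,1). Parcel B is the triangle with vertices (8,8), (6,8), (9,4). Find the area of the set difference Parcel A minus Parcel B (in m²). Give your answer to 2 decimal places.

|Parcel A| = 26, |Parcel A∩Parcel B| = 3.
|Parcel A ∖ Parcel B| = |Parcel A| − |Parcel A∩Parcel B| = 26 − 3 = 23.00.

23.00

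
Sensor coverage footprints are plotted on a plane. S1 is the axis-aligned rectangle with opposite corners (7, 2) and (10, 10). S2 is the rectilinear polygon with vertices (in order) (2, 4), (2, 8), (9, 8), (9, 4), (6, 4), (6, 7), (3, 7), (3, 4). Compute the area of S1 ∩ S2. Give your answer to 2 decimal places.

The intersection is the polygon with vertices (7,8), (9,8), (9,4), (7,4).
By the shoelace formula its area is 8.00.

8.00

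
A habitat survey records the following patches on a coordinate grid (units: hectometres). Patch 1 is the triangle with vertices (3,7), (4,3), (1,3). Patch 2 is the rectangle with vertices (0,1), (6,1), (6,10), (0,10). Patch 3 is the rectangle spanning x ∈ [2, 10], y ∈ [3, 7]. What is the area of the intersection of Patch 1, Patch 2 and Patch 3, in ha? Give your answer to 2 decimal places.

5.00

The intersection is the polygon with vertices (2,3), (2,5), (3,7), (4,3).
By the shoelace formula its area is 5.00.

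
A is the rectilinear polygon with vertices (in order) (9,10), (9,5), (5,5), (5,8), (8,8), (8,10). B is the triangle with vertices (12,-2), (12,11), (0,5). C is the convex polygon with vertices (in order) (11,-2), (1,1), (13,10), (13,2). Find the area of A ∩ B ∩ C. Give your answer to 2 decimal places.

2.67

The intersection is the polygon with vertices (6.333,5), (9,7), (9,5).
By the shoelace formula its area is 2.67.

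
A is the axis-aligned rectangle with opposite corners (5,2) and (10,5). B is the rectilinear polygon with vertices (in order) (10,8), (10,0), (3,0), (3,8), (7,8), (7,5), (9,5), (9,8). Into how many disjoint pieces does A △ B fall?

A △ B splits into 2 disjoint pieces (area 3, area 32).

2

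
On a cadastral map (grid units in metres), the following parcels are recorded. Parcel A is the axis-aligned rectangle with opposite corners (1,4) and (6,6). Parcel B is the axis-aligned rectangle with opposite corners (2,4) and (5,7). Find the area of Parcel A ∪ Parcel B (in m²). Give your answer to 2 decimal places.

13.00

By inclusion–exclusion:
Individual areas: |Parcel A| = 10, |Parcel B| = 9.
|Parcel A∩Parcel B|: x∈[2,5], y∈[4,6] → 3·2 = 6.
|Parcel A ∪ Parcel B| = 19 − 6 = 13.00.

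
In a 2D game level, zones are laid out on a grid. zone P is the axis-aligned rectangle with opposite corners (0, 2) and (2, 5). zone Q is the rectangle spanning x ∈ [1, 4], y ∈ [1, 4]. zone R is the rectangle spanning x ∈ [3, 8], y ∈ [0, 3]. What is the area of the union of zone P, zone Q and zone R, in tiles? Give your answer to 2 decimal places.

26.00

By inclusion–exclusion:
Individual areas: |zone P| = 6, |zone Q| = 9, |zone R| = 15.
|zone P∩zone Q|: x∈[1,2], y∈[2,4] → 1·2 = 2.
|zone P∩zone R| = 0 (no overlap).
|zone Q∩zone R|: x∈[3,4], y∈[1,3] → 1·2 = 2.
|zone P∩zone Q∩zone R| = 0.
|zone P ∪ zone Q ∪ zone R| = 30 − 4 + 0 = 26.00.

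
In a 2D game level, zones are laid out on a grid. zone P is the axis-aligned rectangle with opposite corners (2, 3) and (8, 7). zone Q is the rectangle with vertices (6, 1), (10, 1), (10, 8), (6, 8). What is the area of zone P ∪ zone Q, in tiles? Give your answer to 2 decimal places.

By inclusion–exclusion:
Individual areas: |zone P| = 24, |zone Q| = 28.
|zone P∩zone Q|: x∈[6,8], y∈[3,7] → 2·4 = 8.
|zone P ∪ zone Q| = 52 − 8 = 44.00.

44.00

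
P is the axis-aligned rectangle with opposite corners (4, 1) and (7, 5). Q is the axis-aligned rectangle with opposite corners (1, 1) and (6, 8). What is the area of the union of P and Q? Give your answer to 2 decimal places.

By inclusion–exclusion:
Individual areas: |P| = 12, |Q| = 35.
|P∩Q|: x∈[4,6], y∈[1,5] → 2·4 = 8.
|P ∪ Q| = 47 − 8 = 39.00.

39.00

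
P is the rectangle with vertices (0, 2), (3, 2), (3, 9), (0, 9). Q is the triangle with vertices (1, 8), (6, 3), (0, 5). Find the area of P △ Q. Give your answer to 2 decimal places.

|P| = 21, |Q| = 10, |P∩Q| = 7.
|P △ Q| = |P| + |Q| − 2·|P∩Q| = 21 + 10 − 14 = 17.00.

17.00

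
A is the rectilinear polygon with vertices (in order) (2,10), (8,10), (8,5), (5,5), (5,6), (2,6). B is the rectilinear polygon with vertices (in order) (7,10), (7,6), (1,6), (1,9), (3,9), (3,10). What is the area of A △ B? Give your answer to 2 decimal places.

|A| = 27, |B| = 22, |A∩B| = 19.
|A △ B| = |A| + |B| − 2·|A∩B| = 27 + 22 − 38 = 11.00.

11.00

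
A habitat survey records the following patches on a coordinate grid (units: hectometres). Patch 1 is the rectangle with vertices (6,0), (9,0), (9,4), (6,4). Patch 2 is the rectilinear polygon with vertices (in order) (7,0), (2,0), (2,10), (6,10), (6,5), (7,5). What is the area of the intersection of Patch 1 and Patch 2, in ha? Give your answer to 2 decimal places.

4.00

The intersection is the polygon with vertices (6,4), (7,4), (7,0), (6,0).
By the shoelace formula its area is 4.00.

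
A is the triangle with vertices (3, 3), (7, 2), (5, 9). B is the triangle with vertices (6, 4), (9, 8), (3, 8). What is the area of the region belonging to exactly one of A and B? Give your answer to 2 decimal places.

|A| = 13, |B| = 12, |A∩B| = 4.0579.
|A △ B| = |A| + |B| − 2·|A∩B| = 13 + 12 − 8.1157 = 16.88.

16.88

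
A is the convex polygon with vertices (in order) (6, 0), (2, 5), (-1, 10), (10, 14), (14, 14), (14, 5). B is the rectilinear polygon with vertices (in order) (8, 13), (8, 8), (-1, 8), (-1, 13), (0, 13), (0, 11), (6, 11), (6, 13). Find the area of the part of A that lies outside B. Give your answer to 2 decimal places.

107.36

|A| = 135.5, |A∩B| = 28.1409.
|A ∖ B| = |A| − |A∩B| = 135.5 − 28.1409 = 107.36.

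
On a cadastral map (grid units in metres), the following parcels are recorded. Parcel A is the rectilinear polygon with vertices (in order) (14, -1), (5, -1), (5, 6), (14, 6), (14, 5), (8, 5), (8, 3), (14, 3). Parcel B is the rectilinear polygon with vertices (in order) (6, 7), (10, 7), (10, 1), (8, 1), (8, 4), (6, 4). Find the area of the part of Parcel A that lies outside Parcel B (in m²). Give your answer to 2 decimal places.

|Parcel A| = 51, |Parcel A∩Parcel B| = 10.
|Parcel A ∖ Parcel B| = |Parcel A| − |Parcel A∩Parcel B| = 51 − 10 = 41.00.

41.00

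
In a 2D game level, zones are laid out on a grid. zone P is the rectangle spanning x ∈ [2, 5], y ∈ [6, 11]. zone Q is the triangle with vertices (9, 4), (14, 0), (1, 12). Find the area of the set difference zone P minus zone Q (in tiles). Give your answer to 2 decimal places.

|zone P| = 15, |zone P∩zone Q| = 0.5737.
|zone P ∖ zone Q| = |zone P| − |zone P∩zone Q| = 15 − 0.5737 = 14.43.

14.43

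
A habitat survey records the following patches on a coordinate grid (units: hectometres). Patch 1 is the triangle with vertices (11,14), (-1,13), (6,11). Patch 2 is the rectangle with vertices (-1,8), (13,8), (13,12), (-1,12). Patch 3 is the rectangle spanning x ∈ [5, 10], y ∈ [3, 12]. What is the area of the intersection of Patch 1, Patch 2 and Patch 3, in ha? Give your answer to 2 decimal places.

The intersection is the polygon with vertices (5,11.286), (5,12), (7.667,12), (6,11).
By the shoelace formula its area is 1.69.

1.69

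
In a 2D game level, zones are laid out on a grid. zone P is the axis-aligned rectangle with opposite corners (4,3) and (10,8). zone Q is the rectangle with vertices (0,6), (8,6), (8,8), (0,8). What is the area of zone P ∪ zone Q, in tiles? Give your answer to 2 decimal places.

38.00

By inclusion–exclusion:
Individual areas: |zone P| = 30, |zone Q| = 16.
|zone P∩zone Q|: x∈[4,8], y∈[6,8] → 4·2 = 8.
|zone P ∪ zone Q| = 46 − 8 = 38.00.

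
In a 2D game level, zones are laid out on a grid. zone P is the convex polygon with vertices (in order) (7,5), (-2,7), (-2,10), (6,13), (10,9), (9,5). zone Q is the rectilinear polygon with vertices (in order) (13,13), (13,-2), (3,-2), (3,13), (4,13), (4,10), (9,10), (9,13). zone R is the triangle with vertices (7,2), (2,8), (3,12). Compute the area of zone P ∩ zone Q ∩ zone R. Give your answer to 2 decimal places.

The intersection is the polygon with vertices (3,11.875), (3.043,11.891), (5.683,5.293), (3.932,5.682), (3,6.8).
By the shoelace formula its area is 7.77.

7.77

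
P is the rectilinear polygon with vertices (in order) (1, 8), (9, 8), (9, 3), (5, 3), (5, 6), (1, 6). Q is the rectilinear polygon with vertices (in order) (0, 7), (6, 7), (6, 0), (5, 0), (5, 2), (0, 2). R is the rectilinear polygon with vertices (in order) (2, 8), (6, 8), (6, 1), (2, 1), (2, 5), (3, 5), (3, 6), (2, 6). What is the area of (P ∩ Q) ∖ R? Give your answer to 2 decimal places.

1.00

|P ∩ Q| = 8.
|(P ∩ Q) ∩ R| = 7.
|(P ∩ Q) ∖ R| = 8 − 7 = 1.00.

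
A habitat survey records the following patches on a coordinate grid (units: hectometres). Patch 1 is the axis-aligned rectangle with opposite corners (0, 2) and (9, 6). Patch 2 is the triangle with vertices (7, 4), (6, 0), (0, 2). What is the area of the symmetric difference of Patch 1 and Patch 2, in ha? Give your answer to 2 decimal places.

36.00

|Patch 1| = 36, |Patch 2| = 13, |Patch 1∩Patch 2| = 6.5.
|Patch 1 △ Patch 2| = |Patch 1| + |Patch 2| − 2·|Patch 1∩Patch 2| = 36 + 13 − 13 = 36.00.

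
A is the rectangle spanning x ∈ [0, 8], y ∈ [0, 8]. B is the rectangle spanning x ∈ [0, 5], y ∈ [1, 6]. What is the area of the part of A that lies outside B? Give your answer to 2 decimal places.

|A∩B|: x∈[0,5], y∈[1,6] → 5·5 = 25.
|A| = 64.
|A ∖ B| = |A| − |A∩B| = 64 − 25 = 39.00.

39.00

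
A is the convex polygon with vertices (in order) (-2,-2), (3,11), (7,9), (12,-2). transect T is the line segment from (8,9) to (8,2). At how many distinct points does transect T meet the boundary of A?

The segment meets the boundary at (8,6.8).

1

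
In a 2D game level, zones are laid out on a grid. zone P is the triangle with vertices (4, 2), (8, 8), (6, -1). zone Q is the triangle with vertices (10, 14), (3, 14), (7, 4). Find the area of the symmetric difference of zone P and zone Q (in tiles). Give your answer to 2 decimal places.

|zone P| = 12, |zone Q| = 35, |zone P∩zone Q| = 2.1741.
|zone P △ zone Q| = |zone P| + |zone Q| − 2·|zone P∩zone Q| = 12 + 35 − 4.3482 = 42.65.

42.65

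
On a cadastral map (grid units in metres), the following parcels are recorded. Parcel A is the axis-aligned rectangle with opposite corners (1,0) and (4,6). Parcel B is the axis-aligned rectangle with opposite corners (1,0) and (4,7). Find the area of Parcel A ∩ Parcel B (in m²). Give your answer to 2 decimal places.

|Parcel A∩Parcel B|: x∈[1,4], y∈[0,6] → 3·6 = 18.

18.00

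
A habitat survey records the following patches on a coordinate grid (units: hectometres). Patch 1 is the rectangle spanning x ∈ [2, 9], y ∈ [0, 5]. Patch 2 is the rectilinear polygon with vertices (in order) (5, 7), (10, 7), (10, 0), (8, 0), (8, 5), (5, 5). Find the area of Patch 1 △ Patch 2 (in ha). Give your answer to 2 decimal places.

45.00

|Patch 1| = 35, |Patch 2| = 20, |Patch 1∩Patch 2| = 5.
|Patch 1 △ Patch 2| = |Patch 1| + |Patch 2| − 2·|Patch 1∩Patch 2| = 35 + 20 − 10 = 45.00.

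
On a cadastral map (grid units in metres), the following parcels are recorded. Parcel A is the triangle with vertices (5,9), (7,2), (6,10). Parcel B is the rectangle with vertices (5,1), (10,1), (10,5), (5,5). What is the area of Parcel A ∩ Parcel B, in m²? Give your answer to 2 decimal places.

0.72

The intersection is the polygon with vertices (7,2), (6.143,5), (6.625,5).
By the shoelace formula its area is 0.72.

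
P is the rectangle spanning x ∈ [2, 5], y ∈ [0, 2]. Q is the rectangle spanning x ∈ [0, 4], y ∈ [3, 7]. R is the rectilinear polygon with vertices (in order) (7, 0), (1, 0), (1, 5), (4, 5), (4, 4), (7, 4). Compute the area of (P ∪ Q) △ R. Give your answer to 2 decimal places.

25.00

|P ∪ Q| = 22.
|(P ∪ Q) ∩ R| = 12.
|(P ∪ Q) △ R| = 22 + 27 − 24 = 25.00.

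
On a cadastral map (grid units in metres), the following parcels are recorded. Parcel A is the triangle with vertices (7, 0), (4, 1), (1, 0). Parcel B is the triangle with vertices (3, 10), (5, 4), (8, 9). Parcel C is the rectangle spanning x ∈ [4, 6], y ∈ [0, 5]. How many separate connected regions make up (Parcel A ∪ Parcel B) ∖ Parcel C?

3

(Parcel A ∪ Parcel B) ∖ Parcel C splits into 3 disjoint pieces (area 0.1667, area 1.5, area 13.5333).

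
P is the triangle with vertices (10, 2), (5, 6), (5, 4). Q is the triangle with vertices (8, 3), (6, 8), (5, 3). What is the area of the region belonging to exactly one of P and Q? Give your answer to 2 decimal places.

5.78

|P| = 5, |Q| = 7.5, |P∩Q| = 3.3608.
|P △ Q| = |P| + |Q| − 2·|P∩Q| = 5 + 7.5 − 6.7217 = 5.78.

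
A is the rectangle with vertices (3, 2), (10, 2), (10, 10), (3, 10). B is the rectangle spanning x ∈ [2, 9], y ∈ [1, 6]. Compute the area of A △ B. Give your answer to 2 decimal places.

43.00

|A∩B|: x∈[3,9], y∈[2,6] → 6·4 = 24.
|A △ B| = |A| + |B| − 2·|A∩B| = 56 + 35 − 48 = 43.00.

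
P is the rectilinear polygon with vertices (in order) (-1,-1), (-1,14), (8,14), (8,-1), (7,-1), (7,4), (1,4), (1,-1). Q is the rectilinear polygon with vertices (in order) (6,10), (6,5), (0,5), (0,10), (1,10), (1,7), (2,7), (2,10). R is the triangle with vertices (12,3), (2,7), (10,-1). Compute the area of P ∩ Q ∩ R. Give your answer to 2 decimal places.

The intersection is the polygon with vertices (4,5), (2,7), (6,5.4), (6,5).
By the shoelace formula its area is 2.80.

2.80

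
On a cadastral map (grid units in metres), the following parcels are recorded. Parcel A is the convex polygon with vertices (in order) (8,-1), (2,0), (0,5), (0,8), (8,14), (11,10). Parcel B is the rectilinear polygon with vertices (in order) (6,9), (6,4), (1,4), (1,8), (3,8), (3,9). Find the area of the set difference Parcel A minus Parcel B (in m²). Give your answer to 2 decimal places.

85.50

|Parcel A| = 108.5, |Parcel A∩Parcel B| = 23.
|Parcel A ∖ Parcel B| = |Parcel A| − |Parcel A∩Parcel B| = 108.5 − 23 = 85.50.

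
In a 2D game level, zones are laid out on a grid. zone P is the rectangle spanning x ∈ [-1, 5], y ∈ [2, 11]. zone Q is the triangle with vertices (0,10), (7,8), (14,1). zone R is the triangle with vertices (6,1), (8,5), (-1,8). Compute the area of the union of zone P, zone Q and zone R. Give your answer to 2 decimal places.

76.01

By inclusion–exclusion:
Individual areas: |zone P| = 54, |zone Q| = 17.5, |zone R| = 21.
|zone P∩zone Q| = 4.4643.
|zone P∩zone R| = 12.
|zone Q∩zone R| = 0.0291.
|zone P∩zone Q∩zone R| = 0.
|zone P ∪ zone Q ∪ zone R| = 92.5 − 16.4934 + 0 = 76.01.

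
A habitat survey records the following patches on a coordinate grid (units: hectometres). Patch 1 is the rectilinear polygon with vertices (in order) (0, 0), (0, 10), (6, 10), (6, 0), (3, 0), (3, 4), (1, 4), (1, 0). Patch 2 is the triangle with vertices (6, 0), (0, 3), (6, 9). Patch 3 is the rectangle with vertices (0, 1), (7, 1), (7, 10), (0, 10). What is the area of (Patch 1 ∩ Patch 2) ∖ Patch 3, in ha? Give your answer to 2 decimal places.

1.00

|Patch 1 ∩ Patch 2| = 23.
|(Patch 1 ∩ Patch 2) ∩ Patch 3| = 22.
|(Patch 1 ∩ Patch 2) ∖ Patch 3| = 23 − 22 = 1.00.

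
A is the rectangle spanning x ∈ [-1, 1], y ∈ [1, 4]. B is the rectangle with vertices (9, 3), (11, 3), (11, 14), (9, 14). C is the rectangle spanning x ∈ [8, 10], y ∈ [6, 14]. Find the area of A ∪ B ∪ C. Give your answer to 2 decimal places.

36.00

By inclusion–exclusion:
Individual areas: |A| = 6, |B| = 22, |C| = 16.
|A∩B| = 0 (no overlap).
|A∩C| = 0 (no overlap).
|B∩C|: x∈[9,10], y∈[6,14] → 1·8 = 8.
|A∩B∩C| = 0.
|A ∪ B ∪ C| = 44 − 8 + 0 = 36.00.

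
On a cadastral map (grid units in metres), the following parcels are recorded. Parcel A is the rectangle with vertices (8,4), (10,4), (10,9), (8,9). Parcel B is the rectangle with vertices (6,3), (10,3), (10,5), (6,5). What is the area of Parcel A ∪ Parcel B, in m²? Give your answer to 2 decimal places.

16.00

By inclusion–exclusion:
Individual areas: |Parcel A| = 10, |Parcel B| = 8.
|Parcel A∩Parcel B|: x∈[8,10], y∈[4,5] → 2·1 = 2.
|Parcel A ∪ Parcel B| = 18 − 2 = 16.00.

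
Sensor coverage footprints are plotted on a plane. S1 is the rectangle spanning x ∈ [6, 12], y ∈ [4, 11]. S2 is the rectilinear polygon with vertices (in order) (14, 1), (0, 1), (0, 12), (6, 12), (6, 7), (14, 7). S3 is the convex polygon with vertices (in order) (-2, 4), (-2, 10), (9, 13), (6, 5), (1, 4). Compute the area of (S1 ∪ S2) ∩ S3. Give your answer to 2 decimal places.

The region (S1 ∪ S2) ∩ S3 is the polygon with vertices (0,10.546), (5.333,12), (6,12), (6,11), (8.25,11), (6,5), (1,4), (0,4).
By the shoelace formula its area is 48.37.

48.37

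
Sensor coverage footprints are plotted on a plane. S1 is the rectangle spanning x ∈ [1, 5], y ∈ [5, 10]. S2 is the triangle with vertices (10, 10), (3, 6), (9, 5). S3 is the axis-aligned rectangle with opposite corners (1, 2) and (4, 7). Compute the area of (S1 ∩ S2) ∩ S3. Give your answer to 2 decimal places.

0.37

The region (S1 ∩ S2) ∩ S3 is the polygon with vertices (3,6), (4,6.571), (4,5.833).
By the shoelace formula its area is 0.37.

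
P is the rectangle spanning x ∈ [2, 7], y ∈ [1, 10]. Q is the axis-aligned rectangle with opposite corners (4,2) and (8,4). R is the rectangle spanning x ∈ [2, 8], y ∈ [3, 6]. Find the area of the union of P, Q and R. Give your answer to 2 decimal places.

By inclusion–exclusion:
Individual areas: |P| = 45, |Q| = 8, |R| = 18.
|P∩Q|: x∈[4,7], y∈[2,4] → 3·2 = 6.
|P∩R|: x∈[2,7], y∈[3,6] → 5·3 = 15.
|Q∩R|: x∈[4,8], y∈[3,4] → 4·1 = 4.
|P∩Q∩R| = 3.
|P ∪ Q ∪ R| = 71 − 25 + 3 = 49.00.

49.00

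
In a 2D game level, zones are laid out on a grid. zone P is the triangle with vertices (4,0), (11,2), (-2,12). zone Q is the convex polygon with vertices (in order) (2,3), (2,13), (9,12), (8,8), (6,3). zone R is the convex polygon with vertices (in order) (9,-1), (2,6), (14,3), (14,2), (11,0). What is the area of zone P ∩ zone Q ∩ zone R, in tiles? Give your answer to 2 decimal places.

6.23

The intersection is the polygon with vertices (6,3), (5,3), (2,6), (6.727,4.818).
By the shoelace formula its area is 6.23.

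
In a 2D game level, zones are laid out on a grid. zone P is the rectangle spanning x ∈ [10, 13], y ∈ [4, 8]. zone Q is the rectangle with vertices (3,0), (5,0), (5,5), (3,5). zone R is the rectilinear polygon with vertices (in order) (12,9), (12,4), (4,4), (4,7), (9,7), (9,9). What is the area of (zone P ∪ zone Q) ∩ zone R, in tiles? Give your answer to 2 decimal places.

9.00

|zone P ∪ zone Q| = 22.
|(zone P ∪ zone Q) ∩ zone R| = 9.00.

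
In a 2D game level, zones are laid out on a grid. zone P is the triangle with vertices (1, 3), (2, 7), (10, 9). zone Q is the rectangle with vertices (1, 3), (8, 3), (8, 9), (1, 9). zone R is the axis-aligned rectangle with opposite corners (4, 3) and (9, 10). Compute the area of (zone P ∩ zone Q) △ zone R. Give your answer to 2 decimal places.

35.83

|zone P ∩ zone Q| = 14.1667.
|(zone P ∩ zone Q) ∩ zone R| = 6.6667.
|(zone P ∩ zone Q) △ zone R| = 14.1667 + 35 − 13.3333 = 35.83.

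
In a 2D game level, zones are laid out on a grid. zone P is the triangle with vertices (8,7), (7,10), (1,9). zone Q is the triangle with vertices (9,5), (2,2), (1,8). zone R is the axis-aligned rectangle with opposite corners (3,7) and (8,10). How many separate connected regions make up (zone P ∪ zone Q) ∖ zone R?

2

(zone P ∪ zone Q) ∖ zone R splits into 2 disjoint pieces (area 0.9048, area 22.4167).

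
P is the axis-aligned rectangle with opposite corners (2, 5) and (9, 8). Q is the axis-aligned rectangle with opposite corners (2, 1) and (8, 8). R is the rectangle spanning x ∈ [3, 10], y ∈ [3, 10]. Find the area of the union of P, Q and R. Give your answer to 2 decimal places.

66.00

By inclusion–exclusion:
Individual areas: |P| = 21, |Q| = 42, |R| = 49.
|P∩Q|: x∈[2,8], y∈[5,8] → 6·3 = 18.
|P∩R|: x∈[3,9], y∈[5,8] → 6·3 = 18.
|Q∩R|: x∈[3,8], y∈[3,8] → 5·5 = 25.
|P∩Q∩R| = 15.
|P ∪ Q ∪ R| = 112 − 61 + 15 = 66.00.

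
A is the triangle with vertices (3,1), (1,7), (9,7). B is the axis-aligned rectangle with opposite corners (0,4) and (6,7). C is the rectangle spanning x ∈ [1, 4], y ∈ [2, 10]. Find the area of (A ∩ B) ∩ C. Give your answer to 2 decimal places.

7.50

The region (A ∩ B) ∩ C is the polygon with vertices (4,7), (4,4), (2,4), (1,7).
By the shoelace formula its area is 7.50.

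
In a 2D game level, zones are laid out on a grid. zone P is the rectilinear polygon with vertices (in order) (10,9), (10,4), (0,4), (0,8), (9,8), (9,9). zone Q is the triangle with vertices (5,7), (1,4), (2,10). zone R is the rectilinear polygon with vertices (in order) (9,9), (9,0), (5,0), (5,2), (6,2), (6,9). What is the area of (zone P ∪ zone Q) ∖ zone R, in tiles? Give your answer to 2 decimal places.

31.33

|zone P ∪ zone Q| = 43.3333.
|(zone P ∪ zone Q) ∩ zone R| = 12.
|(zone P ∪ zone Q) ∖ zone R| = 43.3333 − 12 = 31.33.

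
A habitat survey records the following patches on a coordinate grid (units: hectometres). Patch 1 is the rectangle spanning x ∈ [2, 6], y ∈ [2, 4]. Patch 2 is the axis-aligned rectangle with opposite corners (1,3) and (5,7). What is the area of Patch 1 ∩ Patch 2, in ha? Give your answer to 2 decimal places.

|Patch 1∩Patch 2|: x∈[2,5], y∈[3,4] → 3·1 = 3.

3.00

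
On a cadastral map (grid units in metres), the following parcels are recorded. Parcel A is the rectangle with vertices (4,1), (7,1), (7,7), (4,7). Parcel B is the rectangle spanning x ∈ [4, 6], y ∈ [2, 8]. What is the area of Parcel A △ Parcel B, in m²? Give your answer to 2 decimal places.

|Parcel A∩Parcel B|: x∈[4,6], y∈[2,7] → 2·5 = 10.
|Parcel A △ Parcel B| = |Parcel A| + |Parcel B| − 2·|Parcel A∩Parcel B| = 18 + 12 − 20 = 10.00.

10.00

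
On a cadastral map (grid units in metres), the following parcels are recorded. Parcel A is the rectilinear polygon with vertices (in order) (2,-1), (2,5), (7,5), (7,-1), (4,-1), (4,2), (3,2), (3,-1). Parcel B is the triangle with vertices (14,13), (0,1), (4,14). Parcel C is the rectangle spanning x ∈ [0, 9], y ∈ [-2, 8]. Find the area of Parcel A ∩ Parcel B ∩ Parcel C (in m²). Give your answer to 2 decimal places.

The intersection is the polygon with vertices (4.667,5), (2,2.714), (2,5).
By the shoelace formula its area is 3.05.

3.05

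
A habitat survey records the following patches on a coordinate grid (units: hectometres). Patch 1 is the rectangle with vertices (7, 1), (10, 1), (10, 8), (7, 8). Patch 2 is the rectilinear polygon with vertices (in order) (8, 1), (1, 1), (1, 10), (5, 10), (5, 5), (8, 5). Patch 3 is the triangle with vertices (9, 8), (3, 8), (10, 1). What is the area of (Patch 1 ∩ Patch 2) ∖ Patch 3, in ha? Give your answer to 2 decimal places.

2.50

|Patch 1 ∩ Patch 2| = 4.
|(Patch 1 ∩ Patch 2) ∩ Patch 3| = 1.5.
|(Patch 1 ∩ Patch 2) ∖ Patch 3| = 4 − 1.5 = 2.50.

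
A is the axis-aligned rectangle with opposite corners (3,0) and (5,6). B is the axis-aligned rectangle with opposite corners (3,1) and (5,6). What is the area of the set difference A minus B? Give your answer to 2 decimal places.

2.00

|A∩B|: x∈[3,5], y∈[1,6] → 2·5 = 10.
|A| = 12.
|A ∖ B| = |A| − |A∩B| = 12 − 10 = 2.00.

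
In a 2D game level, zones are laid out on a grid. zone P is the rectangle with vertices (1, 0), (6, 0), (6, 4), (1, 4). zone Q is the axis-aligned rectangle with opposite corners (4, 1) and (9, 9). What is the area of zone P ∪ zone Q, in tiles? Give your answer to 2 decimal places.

By inclusion–exclusion:
Individual areas: |zone P| = 20, |zone Q| = 40.
|zone P∩zone Q|: x∈[4,6], y∈[1,4] → 2·3 = 6.
|zone P ∪ zone Q| = 60 − 6 = 54.00.

54.00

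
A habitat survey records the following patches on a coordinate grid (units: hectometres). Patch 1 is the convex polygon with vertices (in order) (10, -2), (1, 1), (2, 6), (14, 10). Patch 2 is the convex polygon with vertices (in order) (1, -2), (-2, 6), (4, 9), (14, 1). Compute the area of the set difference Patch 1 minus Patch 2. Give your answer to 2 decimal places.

29.68

|Patch 1| = 88, |Patch 1∩Patch 2| = 58.3203.
|Patch 1 ∖ Patch 2| = |Patch 1| − |Patch 1∩Patch 2| = 88 − 58.3203 = 29.68.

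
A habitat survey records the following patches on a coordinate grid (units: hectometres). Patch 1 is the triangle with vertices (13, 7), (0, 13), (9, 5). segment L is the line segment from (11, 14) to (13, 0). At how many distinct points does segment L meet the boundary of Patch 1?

2

The segment meets the boundary at (11.929,7.494), (12.067,6.533).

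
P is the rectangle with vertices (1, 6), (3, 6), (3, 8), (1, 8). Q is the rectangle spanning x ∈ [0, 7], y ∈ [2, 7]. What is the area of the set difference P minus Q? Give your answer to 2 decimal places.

|P∩Q|: x∈[1,3], y∈[6,7] → 2·1 = 2.
|P| = 4.
|P ∖ Q| = |P| − |P∩Q| = 4 − 2 = 2.00.

2.00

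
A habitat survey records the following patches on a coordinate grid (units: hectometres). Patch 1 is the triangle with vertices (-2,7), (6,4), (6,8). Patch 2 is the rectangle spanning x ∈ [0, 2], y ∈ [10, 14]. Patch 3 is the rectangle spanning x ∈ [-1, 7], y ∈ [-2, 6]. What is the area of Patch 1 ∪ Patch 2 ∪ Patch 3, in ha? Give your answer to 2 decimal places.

82.67

By inclusion–exclusion:
Individual areas: |Patch 1| = 16, |Patch 2| = 8, |Patch 3| = 64.
|Patch 1∩Patch 2| = 0.
|Patch 1∩Patch 3| = 5.3333.
|Patch 2∩Patch 3| = 0 (no overlap).
|Patch 1∩Patch 2∩Patch 3| = 0.
|Patch 1 ∪ Patch 2 ∪ Patch 3| = 88 − 5.3333 + 0 = 82.67.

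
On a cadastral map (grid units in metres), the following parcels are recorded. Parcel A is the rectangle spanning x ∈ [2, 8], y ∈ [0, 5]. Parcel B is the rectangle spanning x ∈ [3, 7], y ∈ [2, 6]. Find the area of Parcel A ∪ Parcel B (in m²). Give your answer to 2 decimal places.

By inclusion–exclusion:
Individual areas: |Parcel A| = 30, |Parcel B| = 16.
|Parcel A∩Parcel B|: x∈[3,7], y∈[2,5] → 4·3 = 12.
|Parcel A ∪ Parcel B| = 46 − 12 = 34.00.

34.00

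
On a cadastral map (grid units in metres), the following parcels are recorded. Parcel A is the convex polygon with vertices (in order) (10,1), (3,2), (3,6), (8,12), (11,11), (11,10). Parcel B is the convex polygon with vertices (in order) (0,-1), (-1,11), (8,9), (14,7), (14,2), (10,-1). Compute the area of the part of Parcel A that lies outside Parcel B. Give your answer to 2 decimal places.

11.95

|Parcel A| = 63.5, |Parcel A∩Parcel B| = 51.5502.
|Parcel A ∖ Parcel B| = |Parcel A| − |Parcel A∩Parcel B| = 63.5 − 51.5502 = 11.95.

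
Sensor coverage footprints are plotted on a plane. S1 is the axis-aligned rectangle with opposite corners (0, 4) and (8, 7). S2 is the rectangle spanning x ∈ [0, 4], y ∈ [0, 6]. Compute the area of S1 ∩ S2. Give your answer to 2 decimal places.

8.00

|S1∩S2|: x∈[0,4], y∈[4,6] → 4·2 = 8.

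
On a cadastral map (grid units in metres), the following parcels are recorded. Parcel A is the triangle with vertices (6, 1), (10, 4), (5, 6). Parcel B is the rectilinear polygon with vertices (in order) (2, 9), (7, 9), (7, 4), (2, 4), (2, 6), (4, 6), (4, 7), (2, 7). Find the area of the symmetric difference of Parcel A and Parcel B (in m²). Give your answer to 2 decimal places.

28.90

|Parcel A| = 11.5, |Parcel B| = 23, |Parcel A∩Parcel B| = 2.8.
|Parcel A △ Parcel B| = |Parcel A| + |Parcel B| − 2·|Parcel A∩Parcel B| = 11.5 + 23 − 5.6 = 28.90.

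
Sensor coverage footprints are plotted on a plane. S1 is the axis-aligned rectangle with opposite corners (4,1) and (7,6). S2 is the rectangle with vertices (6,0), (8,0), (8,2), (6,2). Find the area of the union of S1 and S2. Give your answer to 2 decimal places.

18.00

By inclusion–exclusion:
Individual areas: |S1| = 15, |S2| = 4.
|S1∩S2|: x∈[6,7], y∈[1,2] → 1·1 = 1.
|S1 ∪ S2| = 19 − 1 = 18.00.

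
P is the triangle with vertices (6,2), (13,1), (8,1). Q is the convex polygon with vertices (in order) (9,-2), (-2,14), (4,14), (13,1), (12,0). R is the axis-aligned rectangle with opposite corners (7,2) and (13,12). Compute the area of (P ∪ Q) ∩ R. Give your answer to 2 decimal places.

20.35

The region (P ∪ Q) ∩ R is the polygon with vertices (12.308,2), (7,2), (7,9.667).
By the shoelace formula its area is 20.35.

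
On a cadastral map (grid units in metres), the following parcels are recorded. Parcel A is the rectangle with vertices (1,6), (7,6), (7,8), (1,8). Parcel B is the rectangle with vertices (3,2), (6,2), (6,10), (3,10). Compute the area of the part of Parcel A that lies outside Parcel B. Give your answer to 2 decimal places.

|Parcel A∩Parcel B|: x∈[3,6], y∈[6,8] → 3·2 = 6.
|Parcel A| = 12.
|Parcel A ∖ Parcel B| = |Parcel A| − |Parcel A∩Parcel B| = 12 − 6 = 6.00.

6.00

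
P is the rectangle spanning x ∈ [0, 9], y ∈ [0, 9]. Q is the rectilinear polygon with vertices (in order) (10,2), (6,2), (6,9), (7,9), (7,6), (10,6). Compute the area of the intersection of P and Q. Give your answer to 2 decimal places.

The intersection is the polygon with vertices (9,2), (6,2), (6,9), (7,9), (7,6), (9,6).
By the shoelace formula its area is 15.00.

15.00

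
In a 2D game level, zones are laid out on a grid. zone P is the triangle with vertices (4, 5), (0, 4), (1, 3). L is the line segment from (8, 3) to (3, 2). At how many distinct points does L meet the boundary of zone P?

The segment lies entirely outside zone P and never meets its boundary.

0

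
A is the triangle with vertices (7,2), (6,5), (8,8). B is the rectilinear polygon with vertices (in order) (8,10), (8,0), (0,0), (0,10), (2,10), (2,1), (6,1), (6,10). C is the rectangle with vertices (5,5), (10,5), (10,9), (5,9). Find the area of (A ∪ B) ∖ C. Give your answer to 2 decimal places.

36.00

|A ∪ B| = 44.
|(A ∪ B) ∩ C| = 8.
|(A ∪ B) ∖ C| = 44 − 8 = 36.00.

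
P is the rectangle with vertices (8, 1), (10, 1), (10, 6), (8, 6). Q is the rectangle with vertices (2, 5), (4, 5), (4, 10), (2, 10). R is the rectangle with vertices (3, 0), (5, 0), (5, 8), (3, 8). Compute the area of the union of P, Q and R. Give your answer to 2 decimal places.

33.00

By inclusion–exclusion:
Individual areas: |P| = 10, |Q| = 10, |R| = 16.
|P∩Q| = 0 (no overlap).
|P∩R| = 0 (no overlap).
|Q∩R|: x∈[3,4], y∈[5,8] → 1·3 = 3.
|P∩Q∩R| = 0.
|P ∪ Q ∪ R| = 36 − 3 + 0 = 33.00.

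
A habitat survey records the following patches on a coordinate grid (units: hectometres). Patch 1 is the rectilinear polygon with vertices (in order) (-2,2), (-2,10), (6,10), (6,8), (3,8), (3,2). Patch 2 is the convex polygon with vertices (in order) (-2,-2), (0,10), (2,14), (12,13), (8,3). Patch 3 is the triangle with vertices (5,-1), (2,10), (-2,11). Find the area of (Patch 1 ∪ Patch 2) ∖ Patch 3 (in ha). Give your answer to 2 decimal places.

122.09

|Patch 1 ∪ Patch 2| = 140.6667.
|(Patch 1 ∪ Patch 2) ∩ Patch 3| = 18.5748.
|(Patch 1 ∪ Patch 2) ∖ Patch 3| = 140.6667 − 18.5748 = 122.09.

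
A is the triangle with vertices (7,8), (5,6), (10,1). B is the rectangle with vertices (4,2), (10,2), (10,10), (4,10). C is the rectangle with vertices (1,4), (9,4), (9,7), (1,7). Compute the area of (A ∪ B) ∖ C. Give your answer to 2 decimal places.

33.29

|A ∪ B| = 48.2857.
|(A ∪ B) ∩ C| = 15.
|(A ∪ B) ∖ C| = 48.2857 − 15 = 33.29.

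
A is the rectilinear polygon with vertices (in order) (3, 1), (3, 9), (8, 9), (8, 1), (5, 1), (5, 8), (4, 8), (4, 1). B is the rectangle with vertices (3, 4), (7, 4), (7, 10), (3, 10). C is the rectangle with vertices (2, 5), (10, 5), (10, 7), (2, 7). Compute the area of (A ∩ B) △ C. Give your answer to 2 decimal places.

20.00

|A ∩ B| = 16.
|(A ∩ B) ∩ C| = 6.
|(A ∩ B) △ C| = 16 + 16 − 12 = 20.00.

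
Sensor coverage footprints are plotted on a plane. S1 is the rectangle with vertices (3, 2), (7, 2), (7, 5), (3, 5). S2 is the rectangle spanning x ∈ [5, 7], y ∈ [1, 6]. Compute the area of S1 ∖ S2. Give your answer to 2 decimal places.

|S1∩S2|: x∈[5,7], y∈[2,5] → 2·3 = 6.
|S1| = 12.
|S1 ∖ S2| = |S1| − |S1∩S2| = 12 − 6 = 6.00.

6.00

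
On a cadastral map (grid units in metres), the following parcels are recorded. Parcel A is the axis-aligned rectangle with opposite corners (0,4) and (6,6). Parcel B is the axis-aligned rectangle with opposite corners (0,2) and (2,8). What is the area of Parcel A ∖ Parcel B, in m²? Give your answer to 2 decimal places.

|Parcel A∩Parcel B|: x∈[0,2], y∈[4,6] → 2·2 = 4.
|Parcel A| = 12.
|Parcel A ∖ Parcel B| = |Parcel A| − |Parcel A∩Parcel B| = 12 − 4 = 8.00.

8.00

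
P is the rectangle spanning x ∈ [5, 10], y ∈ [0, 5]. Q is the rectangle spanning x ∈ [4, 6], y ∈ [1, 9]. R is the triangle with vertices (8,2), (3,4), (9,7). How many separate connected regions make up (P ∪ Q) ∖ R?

2

(P ∪ Q) ∖ R splits into 2 disjoint pieces (area 19.3, area 8).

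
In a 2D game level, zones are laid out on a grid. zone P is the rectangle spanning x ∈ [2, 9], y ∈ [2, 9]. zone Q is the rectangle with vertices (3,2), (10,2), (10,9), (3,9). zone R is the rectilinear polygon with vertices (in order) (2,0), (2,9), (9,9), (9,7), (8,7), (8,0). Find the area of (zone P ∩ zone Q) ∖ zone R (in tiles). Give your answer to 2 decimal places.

5.00

|zone P ∩ zone Q| = 42.
|(zone P ∩ zone Q) ∩ zone R| = 37.
|(zone P ∩ zone Q) ∖ zone R| = 42 − 37 = 5.00.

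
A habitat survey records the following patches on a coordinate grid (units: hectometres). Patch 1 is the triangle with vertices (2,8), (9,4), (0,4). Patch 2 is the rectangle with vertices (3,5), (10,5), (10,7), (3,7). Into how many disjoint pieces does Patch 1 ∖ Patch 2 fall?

1

Patch 1 ∖ Patch 2 is a single connected region.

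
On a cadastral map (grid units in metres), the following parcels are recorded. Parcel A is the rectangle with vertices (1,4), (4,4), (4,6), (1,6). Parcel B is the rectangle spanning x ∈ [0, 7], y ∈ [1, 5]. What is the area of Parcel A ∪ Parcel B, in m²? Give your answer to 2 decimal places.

By inclusion–exclusion:
Individual areas: |Parcel A| = 6, |Parcel B| = 28.
|Parcel A∩Parcel B|: x∈[1,4], y∈[4,5] → 3·1 = 3.
|Parcel A ∪ Parcel B| = 34 − 3 = 31.00.

31.00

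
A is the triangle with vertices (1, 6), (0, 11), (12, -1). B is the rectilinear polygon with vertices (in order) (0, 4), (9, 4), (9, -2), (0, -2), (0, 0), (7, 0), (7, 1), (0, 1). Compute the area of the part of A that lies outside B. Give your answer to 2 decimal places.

18.49

|A| = 24, |A∩B| = 5.5065.
|A ∖ B| = |A| − |A∩B| = 24 − 5.5065 = 18.49.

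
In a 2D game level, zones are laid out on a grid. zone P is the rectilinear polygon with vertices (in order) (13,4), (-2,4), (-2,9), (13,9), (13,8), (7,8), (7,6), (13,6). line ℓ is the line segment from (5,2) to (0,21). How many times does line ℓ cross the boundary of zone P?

2

The segment meets the boundary at (3.158,9), (4.474,4).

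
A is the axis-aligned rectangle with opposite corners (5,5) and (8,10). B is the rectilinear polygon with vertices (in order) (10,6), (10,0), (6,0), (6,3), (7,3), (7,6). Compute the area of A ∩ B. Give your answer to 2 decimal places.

The intersection is the polygon with vertices (8,5), (7,5), (7,6), (8,6).
By the shoelace formula its area is 1.00.

1.00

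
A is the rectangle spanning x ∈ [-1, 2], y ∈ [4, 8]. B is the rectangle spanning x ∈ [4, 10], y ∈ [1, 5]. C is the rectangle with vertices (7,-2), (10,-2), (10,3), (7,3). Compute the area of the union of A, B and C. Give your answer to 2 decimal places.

45.00

By inclusion–exclusion:
Individual areas: |A| = 12, |B| = 24, |C| = 15.
|A∩B| = 0 (no overlap).
|A∩C| = 0 (no overlap).
|B∩C|: x∈[7,10], y∈[1,3] → 3·2 = 6.
|A∩B∩C| = 0.
|A ∪ B ∪ C| = 51 − 6 + 0 = 45.00.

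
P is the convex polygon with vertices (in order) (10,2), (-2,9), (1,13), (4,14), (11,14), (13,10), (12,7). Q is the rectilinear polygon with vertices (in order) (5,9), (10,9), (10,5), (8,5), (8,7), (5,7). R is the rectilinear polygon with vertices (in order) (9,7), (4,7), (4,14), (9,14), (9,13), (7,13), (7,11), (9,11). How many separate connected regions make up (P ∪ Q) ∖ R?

1

(P ∪ Q) ∖ R is a single connected region.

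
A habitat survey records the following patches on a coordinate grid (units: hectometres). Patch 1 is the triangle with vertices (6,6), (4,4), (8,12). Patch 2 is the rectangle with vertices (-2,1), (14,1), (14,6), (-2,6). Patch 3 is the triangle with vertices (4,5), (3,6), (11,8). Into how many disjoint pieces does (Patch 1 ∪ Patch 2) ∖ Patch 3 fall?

(Patch 1 ∪ Patch 2) ∖ Patch 3 splits into 2 disjoint pieces (area 2.3442, area 78.3333).

2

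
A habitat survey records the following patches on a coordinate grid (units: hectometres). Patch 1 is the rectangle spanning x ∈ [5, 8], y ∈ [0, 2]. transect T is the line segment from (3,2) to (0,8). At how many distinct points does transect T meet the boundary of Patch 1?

The segment lies entirely outside Patch 1 and never meets its boundary.

0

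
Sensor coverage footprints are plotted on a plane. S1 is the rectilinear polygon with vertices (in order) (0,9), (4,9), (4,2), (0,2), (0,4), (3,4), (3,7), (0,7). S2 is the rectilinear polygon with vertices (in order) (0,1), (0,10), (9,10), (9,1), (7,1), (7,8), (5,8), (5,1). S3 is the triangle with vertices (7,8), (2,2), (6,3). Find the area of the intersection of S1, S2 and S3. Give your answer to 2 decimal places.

1.90

The intersection is the polygon with vertices (4,2.5), (2,2), (4,4.4).
By the shoelace formula its area is 1.90.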